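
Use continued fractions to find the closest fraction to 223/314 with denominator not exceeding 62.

Expand x = 223/314 as a continued fraction with the Euclidean algorithm:
  223 = 0*314 + 223, so a_0 = 0.
  314 = 1*223 + 91, so a_1 = 1.
  223 = 2*91 + 41, so a_2 = 2.
  91 = 2*41 + 9, so a_3 = 2.
  41 = 4*9 + 5, so a_4 = 4.
  9 = 1*5 + 4, so a_5 = 1.
  5 = 1*4 + 1, so a_6 = 1.
  4 = 4*1 + 0, so a_7 = 4.
so x = [0; 1, 2, 2, 4, 1, 1, 4].
Convergents (p_i = a_i*p_{i-1} + p_{i-2}, q_i = a_i*q_{i-1} + q_{i-2} with p_{-2}=0, p_{-1}=1, q_{-2}=1, q_{-1}=0), until the denominator exceeds 62:
  i=0: a_0=0, p_0 = 0*1 + 0 = 0, q_0 = 0*0 + 1 = 1.
  i=1: a_1=1, p_1 = 1*0 + 1 = 1, q_1 = 1*1 + 0 = 1.
  i=2: a_2=2, p_2 = 2*1 + 0 = 2, q_2 = 2*1 + 1 = 3.
  i=3: a_3=2, p_3 = 2*2 + 1 = 5, q_3 = 2*3 + 1 = 7.
  i=4: a_4=4, p_4 = 4*5 + 2 = 22, q_4 = 4*7 + 3 = 31.
  i=5: a_5=1, p_5 = 1*22 + 5 = 27, q_5 = 1*31 + 7 = 38.
  i=6: a_6=1, p_6 = 1*27 + 22 = 49, q_6 = 1*38 + 31 = 69.
q_6 = 69 > 62, so the last convergent with denominator <= 62 is p_5/q_5 = 27/38.
The closest fraction with denominator <= 62 is either p_5/q_5 or the intermediate fraction (k*p_5 + p_4)/(k*q_5 + q_4) with the largest k >= 1 whose denominator stays <= 62; these approach x as k grows, and every other convergent or intermediate fraction in range is farther away.
Largest k: floor((62 - q_4)/q_5) = floor((62 - 31)/38) = 0.
Since k = 0, no intermediate fraction beyond p_5/q_5 has denominator <= 62, so the convergent 27/38 is the closest (its error is |223*38 - 27*314|/(314*38) = 4/11932).

27/38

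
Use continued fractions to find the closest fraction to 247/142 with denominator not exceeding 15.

Expand x = 247/142 as a continued fraction with the Euclidean algorithm:
  247 = 1*142 + 105, so a_0 = 1.
  142 = 1*105 + 37, so a_1 = 1.
  105 = 2*37 + 31, so a_2 = 2.
  37 = 1*31 + 6, so a_3 = 1.
  31 = 5*6 + 1, so a_4 = 5.
  6 = 6*1 + 0, so a_5 = 6.
so x = [1; 1, 2, 1, 5, 6].
Convergents (p_i = a_i*p_{i-1} + p_{i-2}, q_i = a_i*q_{i-1} + q_{i-2} with p_{-2}=0, p_{-1}=1, q_{-2}=1, q_{-1}=0), until the denominator exceeds 15:
  i=0: a_0=1, p_0 = 1*1 + 0 = 1, q_0 = 1*0 + 1 = 1.
  i=1: a_1=1, p_1 = 1*1 + 1 = 2, q_1 = 1*1 + 0 = 1.
  i=2: a_2=2, p_2 = 2*2 + 1 = 5, q_2 = 2*1 + 1 = 3.
  i=3: a_3=1, p_3 = 1*5 + 2 = 7, q_3 = 1*3 + 1 = 4.
  i=4: a_4=5, p_4 = 5*7 + 5 = 40, q_4 = 5*4 + 3 = 23.
q_4 = 23 > 15, so the last convergent with denominator <= 15 is p_3/q_3 = 7/4.
The closest fraction with denominator <= 15 is either p_3/q_3 or the intermediate fraction (k*p_3 + p_2)/(k*q_3 + q_2) with the largest k >= 1 whose denominator stays <= 15; these approach x as k grows, and every other convergent or intermediate fraction in range is farther away.
Largest k: floor((15 - q_2)/q_3) = floor((15 - 3)/4) = 3.
That gives (3*7 + 5)/(3*4 + 3) = 26/15.
Compare the errors: |x - 7/4| = |247*4 - 7*142|/(142*4) = 6/568, and |x - 26/15| = |247*15 - 26*142|/(142*15) = 13/2130.
Cross-multiplying, 13*568 = 7384 < 12780 = 6*2130, so 13/2130 is smaller: the intermediate fraction 26/15 is closer to x than 7/4.

26/15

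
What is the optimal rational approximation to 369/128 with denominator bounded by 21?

49/17

Expand x = 369/128 as a continued fraction with the Euclidean algorithm:
  369 = 2*128 + 113, so a_0 = 2.
  128 = 1*113 + 15, so a_1 = 1.
  113 = 7*15 + 8, so a_2 = 7.
  15 = 1*8 + 7, so a_3 = 1.
  8 = 1*7 + 1, so a_4 = 1.
  7 = 7*1 + 0, so a_5 = 7.
so x = [2; 1, 7, 1, 1, 7].
Convergents (p_i = a_i*p_{i-1} + p_{i-2}, q_i = a_i*q_{i-1} + q_{i-2} with p_{-2}=0, p_{-1}=1, q_{-2}=1, q_{-1}=0), until the denominator exceeds 21:
  i=0: a_0=2, p_0 = 2*1 + 0 = 2, q_0 = 2*0 + 1 = 1.
  i=1: a_1=1, p_1 = 1*2 + 1 = 3, q_1 = 1*1 + 0 = 1.
  i=2: a_2=7, p_2 = 7*3 + 2 = 23, q_2 = 7*1 + 1 = 8.
  i=3: a_3=1, p_3 = 1*23 + 3 = 26, q_3 = 1*8 + 1 = 9.
  i=4: a_4=1, p_4 = 1*26 + 23 = 49, q_4 = 1*9 + 8 = 17.
  i=5: a_5=7, p_5 = 7*49 + 26 = 369, q_5 = 7*17 + 9 = 128.
q_5 = 128 > 21, so the last convergent with denominator <= 21 is p_4/q_4 = 49/17.
The closest fraction with denominator <= 21 is either p_4/q_4 or the intermediate fraction (k*p_4 + p_3)/(k*q_4 + q_3) with the largest k >= 1 whose denominator stays <= 21; these approach x as k grows, and every other convergent or intermediate fraction in range is farther away.
Largest k: floor((21 - q_3)/q_4) = floor((21 - 9)/17) = 0.
Since k = 0, no intermediate fraction beyond p_4/q_4 has denominator <= 21, so the convergent 49/17 is the closest (its error is |369*17 - 49*128|/(128*17) = 1/2176).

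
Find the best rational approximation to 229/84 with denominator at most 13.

30/11

Expand x = 229/84 as a continued fraction with the Euclidean algorithm:
  229 = 2*84 + 61, so a_0 = 2.
  84 = 1*61 + 23, so a_1 = 1.
  61 = 2*23 + 15, so a_2 = 2.
  23 = 1*15 + 8, so a_3 = 1.
  15 = 1*8 + 7, so a_4 = 1.
  8 = 1*7 + 1, so a_5 = 1.
  7 = 7*1 + 0, so a_6 = 7.
so x = [2; 1, 2, 1, 1, 1, 7].
Convergents (p_i = a_i*p_{i-1} + p_{i-2}, q_i = a_i*q_{i-1} + q_{i-2} with p_{-2}=0, p_{-1}=1, q_{-2}=1, q_{-1}=0), until the denominator exceeds 13:
  i=0: a_0=2, p_0 = 2*1 + 0 = 2, q_0 = 2*0 + 1 = 1.
  i=1: a_1=1, p_1 = 1*2 + 1 = 3, q_1 = 1*1 + 0 = 1.
  i=2: a_2=2, p_2 = 2*3 + 2 = 8, q_2 = 2*1 + 1 = 3.
  i=3: a_3=1, p_3 = 1*8 + 3 = 11, q_3 = 1*3 + 1 = 4.
  i=4: a_4=1, p_4 = 1*11 + 8 = 19, q_4 = 1*4 + 3 = 7.
  i=5: a_5=1, p_5 = 1*19 + 11 = 30, q_5 = 1*7 + 4 = 11.
  i=6: a_6=7, p_6 = 7*30 + 19 = 229, q_6 = 7*11 + 7 = 84.
q_6 = 84 > 13, so the last convergent with denominator <= 13 is p_5/q_5 = 30/11.
The closest fraction with denominator <= 13 is either p_5/q_5 or the intermediate fraction (k*p_5 + p_4)/(k*q_5 + q_4) with the largest k >= 1 whose denominator stays <= 13; these approach x as k grows, and every other convergent or intermediate fraction in range is farther away.
Largest k: floor((13 - q_4)/q_5) = floor((13 - 7)/11) = 0.
Since k = 0, no intermediate fraction beyond p_5/q_5 has denominator <= 13, so the convergent 30/11 is the closest (its error is |229*11 - 30*84|/(84*11) = 1/924).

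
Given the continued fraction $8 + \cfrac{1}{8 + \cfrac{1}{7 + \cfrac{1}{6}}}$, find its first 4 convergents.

Using the convergent recurrence p_i = a_i*p_{i-1} + p_{i-2}, q_i = a_i*q_{i-1} + q_{i-2} with p_{-2}=0, p_{-1}=1, q_{-2}=1, q_{-1}=0:
  i=0: a_0=8, p_0 = 8*1 + 0 = 8, q_0 = 8*0 + 1 = 1.
  i=1: a_1=8, p_1 = 8*8 + 1 = 65, q_1 = 8*1 + 0 = 8.
  i=2: a_2=7, p_2 = 7*65 + 8 = 463, q_2 = 7*8 + 1 = 57.
  i=3: a_3=6, p_3 = 6*463 + 65 = 2843, q_3 = 6*57 + 8 = 350.

8/1, 65/8, 463/57, 2843/350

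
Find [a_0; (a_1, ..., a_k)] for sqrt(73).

[8; (1, 1, 5, 5, 1, 1, 16)]

Write x_i = (sqrt(73) + m_i)/d_i with (m_0, d_0) = (0, 1). a_0 = floor(sqrt(73)) = 8, since 8^2 = 64 <= 73 < 81 = 9^2.
Iterate m_{i+1} = d_i*a_i - m_i, d_{i+1} = (73 - m_{i+1}^2)/d_i, a_{i+1} = floor((a_0 + m_{i+1})/d_{i+1}):
  m_1 = 1*8 - 0 = 8, d_1 = (73 - 8^2)/1 = 9/1 = 9, a_1 = floor((8 + 8)/9) = 1.
  m_2 = 9*1 - 8 = 1, d_2 = (73 - 1^2)/9 = 72/9 = 8, a_2 = floor((8 + 1)/8) = 1.
  m_3 = 8*1 - 1 = 7, d_3 = (73 - 7^2)/8 = 24/8 = 3, a_3 = floor((8 + 7)/3) = 5.
  m_4 = 3*5 - 7 = 8, d_4 = (73 - 8^2)/3 = 9/3 = 3, a_4 = floor((8 + 8)/3) = 5.
  m_5 = 3*5 - 8 = 7, d_5 = (73 - 7^2)/3 = 24/3 = 8, a_5 = floor((8 + 7)/8) = 1.
  m_6 = 8*1 - 7 = 1, d_6 = (73 - 1^2)/8 = 72/8 = 9, a_6 = floor((8 + 1)/9) = 1.
  m_7 = 9*1 - 1 = 8, d_7 = (73 - 8^2)/9 = 9/9 = 1, a_7 = floor((8 + 8)/1) = 16.
  m_8 = 1*16 - 8 = 8, d_8 = (73 - 8^2)/1 = 9/1 = 9: (m_8, d_8) = (m_1, d_1) = (8, 9), so from here the quotients repeat a_1, ..., a_7; the period length is 7.
Hence the expansion of sqrt(73) is a_0 = 8 followed by the repeating block 1, 1, 5, 5, 1, 1, 16 (period 7).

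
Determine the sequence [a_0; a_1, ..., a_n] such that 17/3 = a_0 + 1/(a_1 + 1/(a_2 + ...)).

[5; 1, 2]

Run the Euclidean algorithm on 17 and 3; the successive quotients are the partial quotients a_0, a_1, ... (each step inverts the fractional part left over by the previous one):
  17 = 5*3 + 2, so a_0 = 5.
  3 = 1*2 + 1, so a_1 = 1.
  2 = 2*1 + 0, so a_2 = 2.
The remainder reaches 0 after 3 divisions, so the expansion has 3 partial quotients, read off in order.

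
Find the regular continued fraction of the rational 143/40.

[3; 1, 1, 2, 1, 5]

Run the Euclidean algorithm on 143 and 40; the successive quotients are the partial quotients a_0, a_1, ... (each step inverts the fractional part left over by the previous one):
  143 = 3*40 + 23, so a_0 = 3.
  40 = 1*23 + 17, so a_1 = 1.
  23 = 1*17 + 6, so a_2 = 1.
  17 = 2*6 + 5, so a_3 = 2.
  6 = 1*5 + 1, so a_4 = 1.
  5 = 5*1 + 0, so a_5 = 5.
The remainder reaches 0 after 6 divisions, so the expansion has 6 partial quotients, read off in order.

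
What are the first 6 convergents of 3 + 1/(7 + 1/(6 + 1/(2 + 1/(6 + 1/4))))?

3/1, 22/7, 135/43, 292/93, 1887/601, 7840/2497

Using the convergent recurrence p_i = a_i*p_{i-1} + p_{i-2}, q_i = a_i*q_{i-1} + q_{i-2} with p_{-2}=0, p_{-1}=1, q_{-2}=1, q_{-1}=0:
  i=0: a_0=3, p_0 = 3*1 + 0 = 3, q_0 = 3*0 + 1 = 1.
  i=1: a_1=7, p_1 = 7*3 + 1 = 22, q_1 = 7*1 + 0 = 7.
  i=2: a_2=6, p_2 = 6*22 + 3 = 135, q_2 = 6*7 + 1 = 43.
  i=3: a_3=2, p_3 = 2*135 + 22 = 292, q_3 = 2*43 + 7 = 93.
  i=4: a_4=6, p_4 = 6*292 + 135 = 1887, q_4 = 6*93 + 43 = 601.
  i=5: a_5=4, p_5 = 4*1887 + 292 = 7840, q_5 = 4*601 + 93 = 2497.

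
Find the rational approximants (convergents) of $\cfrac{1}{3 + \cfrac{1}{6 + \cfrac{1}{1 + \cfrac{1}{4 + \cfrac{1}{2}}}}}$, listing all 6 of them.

Using the convergent recurrence p_i = a_i*p_{i-1} + p_{i-2}, q_i = a_i*q_{i-1} + q_{i-2} with p_{-2}=0, p_{-1}=1, q_{-2}=1, q_{-1}=0:
  i=0: a_0=0, p_0 = 0*1 + 0 = 0, q_0 = 0*0 + 1 = 1.
  i=1: a_1=3, p_1 = 3*0 + 1 = 1, q_1 = 3*1 + 0 = 3.
  i=2: a_2=6, p_2 = 6*1 + 0 = 6, q_2 = 6*3 + 1 = 19.
  i=3: a_3=1, p_3 = 1*6 + 1 = 7, q_3 = 1*19 + 3 = 22.
  i=4: a_4=4, p_4 = 4*7 + 6 = 34, q_4 = 4*22 + 19 = 107.
  i=5: a_5=2, p_5 = 2*34 + 7 = 75, q_5 = 2*107 + 22 = 236.

0/1, 1/3, 6/19, 7/22, 34/107, 75/236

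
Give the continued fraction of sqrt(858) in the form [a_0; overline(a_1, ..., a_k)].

Write x_i = (sqrt(858) + m_i)/d_i with (m_0, d_0) = (0, 1). a_0 = floor(sqrt(858)) = 29, since 29^2 = 841 <= 858 < 900 = 30^2.
Iterate m_{i+1} = d_i*a_i - m_i, d_{i+1} = (858 - m_{i+1}^2)/d_i, a_{i+1} = floor((a_0 + m_{i+1})/d_{i+1}):
  m_1 = 1*29 - 0 = 29, d_1 = (858 - 29^2)/1 = 17/1 = 17, a_1 = floor((29 + 29)/17) = 3.
  m_2 = 17*3 - 29 = 22, d_2 = (858 - 22^2)/17 = 374/17 = 22, a_2 = floor((29 + 22)/22) = 2.
  m_3 = 22*2 - 22 = 22, d_3 = (858 - 22^2)/22 = 374/22 = 17, a_3 = floor((29 + 22)/17) = 3.
  m_4 = 17*3 - 22 = 29, d_4 = (858 - 29^2)/17 = 17/17 = 1, a_4 = floor((29 + 29)/1) = 58.
  m_5 = 1*58 - 29 = 29, d_5 = (858 - 29^2)/1 = 17/1 = 17: (m_5, d_5) = (m_1, d_1) = (29, 17), so from here the quotients repeat a_1, ..., a_4; the period length is 4.
Hence the expansion of sqrt(858) is a_0 = 29 followed by the repeating block 3, 2, 3, 58 (period 4).

[29; overline(3, 2, 3, 58)]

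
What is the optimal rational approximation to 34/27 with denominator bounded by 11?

Expand x = 34/27 as a continued fraction with the Euclidean algorithm:
  34 = 1*27 + 7, so a_0 = 1.
  27 = 3*7 + 6, so a_1 = 3.
  7 = 1*6 + 1, so a_2 = 1.
  6 = 6*1 + 0, so a_3 = 6.
so x = [1; 3, 1, 6].
Convergents (p_i = a_i*p_{i-1} + p_{i-2}, q_i = a_i*q_{i-1} + q_{i-2} with p_{-2}=0, p_{-1}=1, q_{-2}=1, q_{-1}=0), until the denominator exceeds 11:
  i=0: a_0=1, p_0 = 1*1 + 0 = 1, q_0 = 1*0 + 1 = 1.
  i=1: a_1=3, p_1 = 3*1 + 1 = 4, q_1 = 3*1 + 0 = 3.
  i=2: a_2=1, p_2 = 1*4 + 1 = 5, q_2 = 1*3 + 1 = 4.
  i=3: a_3=6, p_3 = 6*5 + 4 = 34, q_3 = 6*4 + 3 = 27.
q_3 = 27 > 11, so the last convergent with denominator <= 11 is p_2/q_2 = 5/4.
The closest fraction with denominator <= 11 is either p_2/q_2 or the intermediate fraction (k*p_2 + p_1)/(k*q_2 + q_1) with the largest k >= 1 whose denominator stays <= 11; these approach x as k grows, and every other convergent or intermediate fraction in range is farther away.
Largest k: floor((11 - q_1)/q_2) = floor((11 - 3)/4) = 2.
That gives (2*5 + 4)/(2*4 + 3) = 14/11.
Compare the errors: |x - 5/4| = |34*4 - 5*27|/(27*4) = 1/108, and |x - 14/11| = |34*11 - 14*27|/(27*11) = 4/297.
Cross-multiplying, 1*297 = 297 < 432 = 4*108, so 1/108 is smaller: the convergent 5/4 is closer to x than 14/11.

5/4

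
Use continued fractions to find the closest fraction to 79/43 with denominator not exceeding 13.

11/6

Expand x = 79/43 as a continued fraction with the Euclidean algorithm:
  79 = 1*43 + 36, so a_0 = 1.
  43 = 1*36 + 7, so a_1 = 1.
  36 = 5*7 + 1, so a_2 = 5.
  7 = 7*1 + 0, so a_3 = 7.
so x = [1; 1, 5, 7].
Convergents (p_i = a_i*p_{i-1} + p_{i-2}, q_i = a_i*q_{i-1} + q_{i-2} with p_{-2}=0, p_{-1}=1, q_{-2}=1, q_{-1}=0), until the denominator exceeds 13:
  i=0: a_0=1, p_0 = 1*1 + 0 = 1, q_0 = 1*0 + 1 = 1.
  i=1: a_1=1, p_1 = 1*1 + 1 = 2, q_1 = 1*1 + 0 = 1.
  i=2: a_2=5, p_2 = 5*2 + 1 = 11, q_2 = 5*1 + 1 = 6.
  i=3: a_3=7, p_3 = 7*11 + 2 = 79, q_3 = 7*6 + 1 = 43.
q_3 = 43 > 13, so the last convergent with denominator <= 13 is p_2/q_2 = 11/6.
The closest fraction with denominator <= 13 is either p_2/q_2 or the intermediate fraction (k*p_2 + p_1)/(k*q_2 + q_1) with the largest k >= 1 whose denominator stays <= 13; these approach x as k grows, and every other convergent or intermediate fraction in range is farther away.
Largest k: floor((13 - q_1)/q_2) = floor((13 - 1)/6) = 2.
That gives (2*11 + 2)/(2*6 + 1) = 24/13.
Compare the errors: |x - 11/6| = |79*6 - 11*43|/(43*6) = 1/258, and |x - 24/13| = |79*13 - 24*43|/(43*13) = 5/559.
Cross-multiplying, 1*559 = 559 < 1290 = 5*258, so 1/258 is smaller: the convergent 11/6 is closer to x than 24/13.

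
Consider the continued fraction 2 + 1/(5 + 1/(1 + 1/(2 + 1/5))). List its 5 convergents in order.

Using the convergent recurrence p_i = a_i*p_{i-1} + p_{i-2}, q_i = a_i*q_{i-1} + q_{i-2} with p_{-2}=0, p_{-1}=1, q_{-2}=1, q_{-1}=0:
  i=0: a_0=2, p_0 = 2*1 + 0 = 2, q_0 = 2*0 + 1 = 1.
  i=1: a_1=5, p_1 = 5*2 + 1 = 11, q_1 = 5*1 + 0 = 5.
  i=2: a_2=1, p_2 = 1*11 + 2 = 13, q_2 = 1*5 + 1 = 6.
  i=3: a_3=2, p_3 = 2*13 + 11 = 37, q_3 = 2*6 + 5 = 17.
  i=4: a_4=5, p_4 = 5*37 + 13 = 198, q_4 = 5*17 + 6 = 91.

2/1, 11/5, 13/6, 37/17, 198/91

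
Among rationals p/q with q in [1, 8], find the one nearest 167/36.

37/8

Expand x = 167/36 as a continued fraction with the Euclidean algorithm:
  167 = 4*36 + 23, so a_0 = 4.
  36 = 1*23 + 13, so a_1 = 1.
  23 = 1*13 + 10, so a_2 = 1.
  13 = 1*10 + 3, so a_3 = 1.
  10 = 3*3 + 1, so a_4 = 3.
  3 = 3*1 + 0, so a_5 = 3.
so x = [4; 1, 1, 1, 3, 3].
Convergents (p_i = a_i*p_{i-1} + p_{i-2}, q_i = a_i*q_{i-1} + q_{i-2} with p_{-2}=0, p_{-1}=1, q_{-2}=1, q_{-1}=0), until the denominator exceeds 8:
  i=0: a_0=4, p_0 = 4*1 + 0 = 4, q_0 = 4*0 + 1 = 1.
  i=1: a_1=1, p_1 = 1*4 + 1 = 5, q_1 = 1*1 + 0 = 1.
  i=2: a_2=1, p_2 = 1*5 + 4 = 9, q_2 = 1*1 + 1 = 2.
  i=3: a_3=1, p_3 = 1*9 + 5 = 14, q_3 = 1*2 + 1 = 3.
  i=4: a_4=3, p_4 = 3*14 + 9 = 51, q_4 = 3*3 + 2 = 11.
q_4 = 11 > 8, so the last convergent with denominator <= 8 is p_3/q_3 = 14/3.
The closest fraction with denominator <= 8 is either p_3/q_3 or the intermediate fraction (k*p_3 + p_2)/(k*q_3 + q_2) with the largest k >= 1 whose denominator stays <= 8; these approach x as k grows, and every other convergent or intermediate fraction in range is farther away.
Largest k: floor((8 - q_2)/q_3) = floor((8 - 2)/3) = 2.
That gives (2*14 + 9)/(2*3 + 2) = 37/8.
Compare the errors: |x - 14/3| = |167*3 - 14*36|/(36*3) = 3/108, and |x - 37/8| = |167*8 - 37*36|/(36*8) = 4/288.
Cross-multiplying, 4*108 = 432 < 864 = 3*288, so 4/288 is smaller: the intermediate fraction 37/8 is closer to x than 14/3.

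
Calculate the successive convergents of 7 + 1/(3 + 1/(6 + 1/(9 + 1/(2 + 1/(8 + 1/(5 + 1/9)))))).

7/1, 22/3, 139/19, 1273/174, 2685/367, 22753/3110, 116450/15917, 1070803/146363

Using the convergent recurrence p_i = a_i*p_{i-1} + p_{i-2}, q_i = a_i*q_{i-1} + q_{i-2} with p_{-2}=0, p_{-1}=1, q_{-2}=1, q_{-1}=0:
  i=0: a_0=7, p_0 = 7*1 + 0 = 7, q_0 = 7*0 + 1 = 1.
  i=1: a_1=3, p_1 = 3*7 + 1 = 22, q_1 = 3*1 + 0 = 3.
  i=2: a_2=6, p_2 = 6*22 + 7 = 139, q_2 = 6*3 + 1 = 19.
  i=3: a_3=9, p_3 = 9*139 + 22 = 1273, q_3 = 9*19 + 3 = 174.
  i=4: a_4=2, p_4 = 2*1273 + 139 = 2685, q_4 = 2*174 + 19 = 367.
  i=5: a_5=8, p_5 = 8*2685 + 1273 = 22753, q_5 = 8*367 + 174 = 3110.
  i=6: a_6=5, p_6 = 5*22753 + 2685 = 116450, q_6 = 5*3110 + 367 = 15917.
  i=7: a_7=9, p_7 = 9*116450 + 22753 = 1070803, q_7 = 9*15917 + 3110 = 146363.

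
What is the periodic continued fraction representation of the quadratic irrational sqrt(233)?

Write x_i = (sqrt(233) + m_i)/d_i with (m_0, d_0) = (0, 1). a_0 = floor(sqrt(233)) = 15, since 15^2 = 225 <= 233 < 256 = 16^2.
Iterate m_{i+1} = d_i*a_i - m_i, d_{i+1} = (233 - m_{i+1}^2)/d_i, a_{i+1} = floor((a_0 + m_{i+1})/d_{i+1}):
  m_1 = 1*15 - 0 = 15, d_1 = (233 - 15^2)/1 = 8/1 = 8, a_1 = floor((15 + 15)/8) = 3.
  m_2 = 8*3 - 15 = 9, d_2 = (233 - 9^2)/8 = 152/8 = 19, a_2 = floor((15 + 9)/19) = 1.
  m_3 = 19*1 - 9 = 10, d_3 = (233 - 10^2)/19 = 133/19 = 7, a_3 = floor((15 + 10)/7) = 3.
  m_4 = 7*3 - 10 = 11, d_4 = (233 - 11^2)/7 = 112/7 = 16, a_4 = floor((15 + 11)/16) = 1.
  m_5 = 16*1 - 11 = 5, d_5 = (233 - 5^2)/16 = 208/16 = 13, a_5 = floor((15 + 5)/13) = 1.
  m_6 = 13*1 - 5 = 8, d_6 = (233 - 8^2)/13 = 169/13 = 13, a_6 = floor((15 + 8)/13) = 1.
  m_7 = 13*1 - 8 = 5, d_7 = (233 - 5^2)/13 = 208/13 = 16, a_7 = floor((15 + 5)/16) = 1.
  m_8 = 16*1 - 5 = 11, d_8 = (233 - 11^2)/16 = 112/16 = 7, a_8 = floor((15 + 11)/7) = 3.
  m_9 = 7*3 - 11 = 10, d_9 = (233 - 10^2)/7 = 133/7 = 19, a_9 = floor((15 + 10)/19) = 1.
  m_10 = 19*1 - 10 = 9, d_10 = (233 - 9^2)/19 = 152/19 = 8, a_10 = floor((15 + 9)/8) = 3.
  m_11 = 8*3 - 9 = 15, d_11 = (233 - 15^2)/8 = 8/8 = 1, a_11 = floor((15 + 15)/1) = 30.
  m_12 = 1*30 - 15 = 15, d_12 = (233 - 15^2)/1 = 8/1 = 8: (m_12, d_12) = (m_1, d_1) = (15, 8), so from here the quotients repeat a_1, ..., a_11; the period length is 11.
Hence the expansion of sqrt(233) is a_0 = 15 followed by the repeating block 3, 1, 3, 1, 1, 1, 1, 3, 1, 3, 30 (period 11).

[15; (3, 1, 3, 1, 1, 1, 1, 3, 1, 3, 30)]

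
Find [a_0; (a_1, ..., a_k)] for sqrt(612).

Write x_i = (sqrt(612) + m_i)/d_i with (m_0, d_0) = (0, 1). a_0 = floor(sqrt(612)) = 24, since 24^2 = 576 <= 612 < 625 = 25^2.
Iterate m_{i+1} = d_i*a_i - m_i, d_{i+1} = (612 - m_{i+1}^2)/d_i, a_{i+1} = floor((a_0 + m_{i+1})/d_{i+1}):
  m_1 = 1*24 - 0 = 24, d_1 = (612 - 24^2)/1 = 36/1 = 36, a_1 = floor((24 + 24)/36) = 1.
  m_2 = 36*1 - 24 = 12, d_2 = (612 - 12^2)/36 = 468/36 = 13, a_2 = floor((24 + 12)/13) = 2.
  m_3 = 13*2 - 12 = 14, d_3 = (612 - 14^2)/13 = 416/13 = 32, a_3 = floor((24 + 14)/32) = 1.
  m_4 = 32*1 - 14 = 18, d_4 = (612 - 18^2)/32 = 288/32 = 9, a_4 = floor((24 + 18)/9) = 4.
  m_5 = 9*4 - 18 = 18, d_5 = (612 - 18^2)/9 = 288/9 = 32, a_5 = floor((24 + 18)/32) = 1.
  m_6 = 32*1 - 18 = 14, d_6 = (612 - 14^2)/32 = 416/32 = 13, a_6 = floor((24 + 14)/13) = 2.
  m_7 = 13*2 - 14 = 12, d_7 = (612 - 12^2)/13 = 468/13 = 36, a_7 = floor((24 + 12)/36) = 1.
  m_8 = 36*1 - 12 = 24, d_8 = (612 - 24^2)/36 = 36/36 = 1, a_8 = floor((24 + 24)/1) = 48.
  m_9 = 1*48 - 24 = 24, d_9 = (612 - 24^2)/1 = 36/1 = 36: (m_9, d_9) = (m_1, d_1) = (24, 36), so from here the quotients repeat a_1, ..., a_8; the period length is 8.
Hence the expansion of sqrt(612) is a_0 = 24 followed by the repeating block 1, 2, 1, 4, 1, 2, 1, 48 (period 8).

[24; (1, 2, 1, 4, 1, 2, 1, 48)]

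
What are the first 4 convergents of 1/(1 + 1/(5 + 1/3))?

0/1, 1/1, 5/6, 16/19

Using the convergent recurrence p_i = a_i*p_{i-1} + p_{i-2}, q_i = a_i*q_{i-1} + q_{i-2} with p_{-2}=0, p_{-1}=1, q_{-2}=1, q_{-1}=0:
  i=0: a_0=0, p_0 = 0*1 + 0 = 0, q_0 = 0*0 + 1 = 1.
  i=1: a_1=1, p_1 = 1*0 + 1 = 1, q_1 = 1*1 + 0 = 1.
  i=2: a_2=5, p_2 = 5*1 + 0 = 5, q_2 = 5*1 + 1 = 6.
  i=3: a_3=3, p_3 = 3*5 + 1 = 16, q_3 = 3*6 + 1 = 19.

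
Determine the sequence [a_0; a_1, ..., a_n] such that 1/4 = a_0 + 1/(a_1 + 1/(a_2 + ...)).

Run the Euclidean algorithm on 1 and 4; the successive quotients are the partial quotients a_0, a_1, ... (each step inverts the fractional part left over by the previous one):
  1 = 0*4 + 1, so a_0 = 0.
  4 = 4*1 + 0, so a_1 = 4.
The remainder reaches 0 after 2 divisions, so the expansion has 2 partial quotients, read off in order.

[0; 4]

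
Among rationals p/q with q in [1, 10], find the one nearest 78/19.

Expand x = 78/19 as a continued fraction with the Euclidean algorithm:
  78 = 4*19 + 2, so a_0 = 4.
  19 = 9*2 + 1, so a_1 = 9.
  2 = 2*1 + 0, so a_2 = 2.
so x = [4; 9, 2].
Convergents (p_i = a_i*p_{i-1} + p_{i-2}, q_i = a_i*q_{i-1} + q_{i-2} with p_{-2}=0, p_{-1}=1, q_{-2}=1, q_{-1}=0), until the denominator exceeds 10:
  i=0: a_0=4, p_0 = 4*1 + 0 = 4, q_0 = 4*0 + 1 = 1.
  i=1: a_1=9, p_1 = 9*4 + 1 = 37, q_1 = 9*1 + 0 = 9.
  i=2: a_2=2, p_2 = 2*37 + 4 = 78, q_2 = 2*9 + 1 = 19.
q_2 = 19 > 10, so the last convergent with denominator <= 10 is p_1/q_1 = 37/9.
The closest fraction with denominator <= 10 is either p_1/q_1 or the intermediate fraction (k*p_1 + p_0)/(k*q_1 + q_0) with the largest k >= 1 whose denominator stays <= 10; these approach x as k grows, and every other convergent or intermediate fraction in range is farther away.
Largest k: floor((10 - q_0)/q_1) = floor((10 - 1)/9) = 1.
That gives (1*37 + 4)/(1*9 + 1) = 41/10.
Compare the errors: |x - 37/9| = |78*9 - 37*19|/(19*9) = 1/171, and |x - 41/10| = |78*10 - 41*19|/(19*10) = 1/190.
Cross-multiplying, 1*171 = 171 < 190 = 1*190, so 1/190 is smaller: the intermediate fraction 41/10 is closer to x than 37/9.

41/10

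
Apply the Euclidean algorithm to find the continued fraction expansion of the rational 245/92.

Run the Euclidean algorithm on 245 and 92; the successive quotients are the partial quotients a_0, a_1, ... (each step inverts the fractional part left over by the previous one):
  245 = 2*92 + 61, so a_0 = 2.
  92 = 1*61 + 31, so a_1 = 1.
  61 = 1*31 + 30, so a_2 = 1.
  31 = 1*30 + 1, so a_3 = 1.
  30 = 30*1 + 0, so a_4 = 30.
The remainder reaches 0 after 5 divisions, so the expansion has 5 partial quotients, read off in order.

[2; 1, 1, 1, 30]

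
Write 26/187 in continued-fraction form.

[0; 7, 5, 5]

Run the Euclidean algorithm on 26 and 187; the successive quotients are the partial quotients a_0, a_1, ... (each step inverts the fractional part left over by the previous one):
  26 = 0*187 + 26, so a_0 = 0.
  187 = 7*26 + 5, so a_1 = 7.
  26 = 5*5 + 1, so a_2 = 5.
  5 = 5*1 + 0, so a_3 = 5.
The remainder reaches 0 after 4 divisions, so the expansion has 4 partial quotients, read off in order.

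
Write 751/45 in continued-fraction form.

[16; 1, 2, 4, 1, 2]

Run the Euclidean algorithm on 751 and 45; the successive quotients are the partial quotients a_0, a_1, ... (each step inverts the fractional part left over by the previous one):
  751 = 16*45 + 31, so a_0 = 16.
  45 = 1*31 + 14, so a_1 = 1.
  31 = 2*14 + 3, so a_2 = 2.
  14 = 4*3 + 2, so a_3 = 4.
  3 = 1*2 + 1, so a_4 = 1.
  2 = 2*1 + 0, so a_5 = 2.
The remainder reaches 0 after 6 divisions, so the expansion has 6 partial quotients, read off in order.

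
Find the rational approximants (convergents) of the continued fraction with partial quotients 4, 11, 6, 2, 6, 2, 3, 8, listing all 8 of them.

Using the convergent recurrence p_i = a_i*p_{i-1} + p_{i-2}, q_i = a_i*q_{i-1} + q_{i-2} with p_{-2}=0, p_{-1}=1, q_{-2}=1, q_{-1}=0:
  i=0: a_0=4, p_0 = 4*1 + 0 = 4, q_0 = 4*0 + 1 = 1.
  i=1: a_1=11, p_1 = 11*4 + 1 = 45, q_1 = 11*1 + 0 = 11.
  i=2: a_2=6, p_2 = 6*45 + 4 = 274, q_2 = 6*11 + 1 = 67.
  i=3: a_3=2, p_3 = 2*274 + 45 = 593, q_3 = 2*67 + 11 = 145.
  i=4: a_4=6, p_4 = 6*593 + 274 = 3832, q_4 = 6*145 + 67 = 937.
  i=5: a_5=2, p_5 = 2*3832 + 593 = 8257, q_5 = 2*937 + 145 = 2019.
  i=6: a_6=3, p_6 = 3*8257 + 3832 = 28603, q_6 = 3*2019 + 937 = 6994.
  i=7: a_7=8, p_7 = 8*28603 + 8257 = 237081, q_7 = 8*6994 + 2019 = 57971.

4/1, 45/11, 274/67, 593/145, 3832/937, 8257/2019, 28603/6994, 237081/57971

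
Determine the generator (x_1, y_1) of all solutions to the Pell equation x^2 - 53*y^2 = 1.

(x, y) = (66249, 9100)

First expand sqrt(53) as a continued fraction. With x_i = (sqrt(53) + m_i)/d_i and (m_0, d_0) = (0, 1): a_0 = floor(sqrt(53)) = 7, since 7^2 = 49 <= 53 < 64 = 8^2.
Iterate m_{i+1} = d_i*a_i - m_i, d_{i+1} = (53 - m_{i+1}^2)/d_i, a_{i+1} = floor((a_0 + m_{i+1})/d_{i+1}):
  m_1 = 1*7 - 0 = 7, d_1 = (53 - 7^2)/1 = 4/1 = 4, a_1 = floor((7 + 7)/4) = 3.
  m_2 = 4*3 - 7 = 5, d_2 = (53 - 5^2)/4 = 28/4 = 7, a_2 = floor((7 + 5)/7) = 1.
  m_3 = 7*1 - 5 = 2, d_3 = (53 - 2^2)/7 = 49/7 = 7, a_3 = floor((7 + 2)/7) = 1.
  m_4 = 7*1 - 2 = 5, d_4 = (53 - 5^2)/7 = 28/7 = 4, a_4 = floor((7 + 5)/4) = 3.
  m_5 = 4*3 - 5 = 7, d_5 = (53 - 7^2)/4 = 4/4 = 1, a_5 = floor((7 + 7)/1) = 14.
  m_6 = 1*14 - 7 = 7, d_6 = (53 - 7^2)/1 = 4/1 = 4: (m_6, d_6) = (m_1, d_1) = (7, 4), so from here the quotients repeat a_1, ..., a_5; the period length is 5.
So sqrt(53) = [7; (3, 1, 1, 3, 14)] with period length k = 5.
k is odd, so (p_{k-1}, q_{k-1}) only solves x^2 - 53y^2 = -1 and the fundamental solution of x^2 - 53y^2 = 1 is (p_{2k-1}, q_{2k-1}) = (p_9, q_9); compute convergents through index 9, running through the period twice.
Convergents (p_i = a_i*p_{i-1} + p_{i-2}, q_i = a_i*q_{i-1} + q_{i-2} with p_{-2}=0, p_{-1}=1, q_{-2}=1, q_{-1}=0):
  i=0: a_0=7, p_0 = 7*1 + 0 = 7, q_0 = 7*0 + 1 = 1.
  i=1: a_1=3, p_1 = 3*7 + 1 = 22, q_1 = 3*1 + 0 = 3.
  i=2: a_2=1, p_2 = 1*22 + 7 = 29, q_2 = 1*3 + 1 = 4.
  i=3: a_3=1, p_3 = 1*29 + 22 = 51, q_3 = 1*4 + 3 = 7.
  i=4: a_4=3, p_4 = 3*51 + 29 = 182, q_4 = 3*7 + 4 = 25.
  i=5: a_5=14, p_5 = 14*182 + 51 = 2599, q_5 = 14*25 + 7 = 357.
  i=6: a_6=3, p_6 = 3*2599 + 182 = 7979, q_6 = 3*357 + 25 = 1096.
  i=7: a_7=1, p_7 = 1*7979 + 2599 = 10578, q_7 = 1*1096 + 357 = 1453.
  i=8: a_8=1, p_8 = 1*10578 + 7979 = 18557, q_8 = 1*1453 + 1096 = 2549.
  i=9: a_9=3, p_9 = 3*18557 + 10578 = 66249, q_9 = 3*2549 + 1453 = 9100.
Indeed p_4^2 - 53*q_4^2 = 33124 - 33125 = -1, not +1.
Check: 66249^2 - 53*9100^2 = 4388930001 - 4388930000 = 1, so (x, y) = (66249, 9100) solves the equation, and by the theorem it is the least positive solution.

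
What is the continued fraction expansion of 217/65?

Run the Euclidean algorithm on 217 and 65; the successive quotients are the partial quotients a_0, a_1, ... (each step inverts the fractional part left over by the previous one):
  217 = 3*65 + 22, so a_0 = 3.
  65 = 2*22 + 21, so a_1 = 2.
  22 = 1*21 + 1, so a_2 = 1.
  21 = 21*1 + 0, so a_3 = 21.
The remainder reaches 0 after 4 divisions, so the expansion has 4 partial quotients, read off in order.

[3; 2, 1, 21]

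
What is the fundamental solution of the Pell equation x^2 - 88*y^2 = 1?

First expand sqrt(88) as a continued fraction. With x_i = (sqrt(88) + m_i)/d_i and (m_0, d_0) = (0, 1): a_0 = floor(sqrt(88)) = 9, since 9^2 = 81 <= 88 < 100 = 10^2.
Iterate m_{i+1} = d_i*a_i - m_i, d_{i+1} = (88 - m_{i+1}^2)/d_i, a_{i+1} = floor((a_0 + m_{i+1})/d_{i+1}):
  m_1 = 1*9 - 0 = 9, d_1 = (88 - 9^2)/1 = 7/1 = 7, a_1 = floor((9 + 9)/7) = 2.
  m_2 = 7*2 - 9 = 5, d_2 = (88 - 5^2)/7 = 63/7 = 9, a_2 = floor((9 + 5)/9) = 1.
  m_3 = 9*1 - 5 = 4, d_3 = (88 - 4^2)/9 = 72/9 = 8, a_3 = floor((9 + 4)/8) = 1.
  m_4 = 8*1 - 4 = 4, d_4 = (88 - 4^2)/8 = 72/8 = 9, a_4 = floor((9 + 4)/9) = 1.
  m_5 = 9*1 - 4 = 5, d_5 = (88 - 5^2)/9 = 63/9 = 7, a_5 = floor((9 + 5)/7) = 2.
  m_6 = 7*2 - 5 = 9, d_6 = (88 - 9^2)/7 = 7/7 = 1, a_6 = floor((9 + 9)/1) = 18.
  m_7 = 1*18 - 9 = 9, d_7 = (88 - 9^2)/1 = 7/1 = 7: (m_7, d_7) = (m_1, d_1) = (9, 7), so from here the quotients repeat a_1, ..., a_6; the period length is 6.
So sqrt(88) = [9; (2, 1, 1, 1, 2, 18)] with period length k = 6.
k is even, so the fundamental solution of x^2 - 88y^2 = 1 is (p_{k-1}, q_{k-1}) = (p_5, q_5); compute convergents through index 5.
Convergents (p_i = a_i*p_{i-1} + p_{i-2}, q_i = a_i*q_{i-1} + q_{i-2} with p_{-2}=0, p_{-1}=1, q_{-2}=1, q_{-1}=0):
  i=0: a_0=9, p_0 = 9*1 + 0 = 9, q_0 = 9*0 + 1 = 1.
  i=1: a_1=2, p_1 = 2*9 + 1 = 19, q_1 = 2*1 + 0 = 2.
  i=2: a_2=1, p_2 = 1*19 + 9 = 28, q_2 = 1*2 + 1 = 3.
  i=3: a_3=1, p_3 = 1*28 + 19 = 47, q_3 = 1*3 + 2 = 5.
  i=4: a_4=1, p_4 = 1*47 + 28 = 75, q_4 = 1*5 + 3 = 8.
  i=5: a_5=2, p_5 = 2*75 + 47 = 197, q_5 = 2*8 + 5 = 21.
Check: 197^2 - 88*21^2 = 38809 - 38808 = 1, so (x, y) = (197, 21) solves the equation, and by the theorem it is the least positive solution.

(x, y) = (197, 21)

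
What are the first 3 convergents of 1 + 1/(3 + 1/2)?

1/1, 4/3, 9/7

Using the convergent recurrence p_i = a_i*p_{i-1} + p_{i-2}, q_i = a_i*q_{i-1} + q_{i-2} with p_{-2}=0, p_{-1}=1, q_{-2}=1, q_{-1}=0:
  i=0: a_0=1, p_0 = 1*1 + 0 = 1, q_0 = 1*0 + 1 = 1.
  i=1: a_1=3, p_1 = 3*1 + 1 = 4, q_1 = 3*1 + 0 = 3.
  i=2: a_2=2, p_2 = 2*4 + 1 = 9, q_2 = 2*3 + 1 = 7.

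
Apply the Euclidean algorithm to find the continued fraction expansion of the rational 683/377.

Run the Euclidean algorithm on 683 and 377; the successive quotients are the partial quotients a_0, a_1, ... (each step inverts the fractional part left over by the previous one):
  683 = 1*377 + 306, so a_0 = 1.
  377 = 1*306 + 71, so a_1 = 1.
  306 = 4*71 + 22, so a_2 = 4.
  71 = 3*22 + 5, so a_3 = 3.
  22 = 4*5 + 2, so a_4 = 4.
  5 = 2*2 + 1, so a_5 = 2.
  2 = 2*1 + 0, so a_6 = 2.
The remainder reaches 0 after 7 divisions, so the expansion has 7 partial quotients, read off in order.

[1; 1, 4, 3, 4, 2, 2]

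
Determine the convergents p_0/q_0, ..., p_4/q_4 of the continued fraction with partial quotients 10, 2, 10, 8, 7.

10/1, 21/2, 220/21, 1781/170, 12687/1211

Using the convergent recurrence p_i = a_i*p_{i-1} + p_{i-2}, q_i = a_i*q_{i-1} + q_{i-2} with p_{-2}=0, p_{-1}=1, q_{-2}=1, q_{-1}=0:
  i=0: a_0=10, p_0 = 10*1 + 0 = 10, q_0 = 10*0 + 1 = 1.
  i=1: a_1=2, p_1 = 2*10 + 1 = 21, q_1 = 2*1 + 0 = 2.
  i=2: a_2=10, p_2 = 10*21 + 10 = 220, q_2 = 10*2 + 1 = 21.
  i=3: a_3=8, p_3 = 8*220 + 21 = 1781, q_3 = 8*21 + 2 = 170.
  i=4: a_4=7, p_4 = 7*1781 + 220 = 12687, q_4 = 7*170 + 21 = 1211.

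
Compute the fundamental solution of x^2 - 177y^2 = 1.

First expand sqrt(177) as a continued fraction. With x_i = (sqrt(177) + m_i)/d_i and (m_0, d_0) = (0, 1): a_0 = floor(sqrt(177)) = 13, since 13^2 = 169 <= 177 < 196 = 14^2.
Iterate m_{i+1} = d_i*a_i - m_i, d_{i+1} = (177 - m_{i+1}^2)/d_i, a_{i+1} = floor((a_0 + m_{i+1})/d_{i+1}):
  m_1 = 1*13 - 0 = 13, d_1 = (177 - 13^2)/1 = 8/1 = 8, a_1 = floor((13 + 13)/8) = 3.
  m_2 = 8*3 - 13 = 11, d_2 = (177 - 11^2)/8 = 56/8 = 7, a_2 = floor((13 + 11)/7) = 3.
  m_3 = 7*3 - 11 = 10, d_3 = (177 - 10^2)/7 = 77/7 = 11, a_3 = floor((13 + 10)/11) = 2.
  m_4 = 11*2 - 10 = 12, d_4 = (177 - 12^2)/11 = 33/11 = 3, a_4 = floor((13 + 12)/3) = 8.
  m_5 = 3*8 - 12 = 12, d_5 = (177 - 12^2)/3 = 33/3 = 11, a_5 = floor((13 + 12)/11) = 2.
  m_6 = 11*2 - 12 = 10, d_6 = (177 - 10^2)/11 = 77/11 = 7, a_6 = floor((13 + 10)/7) = 3.
  m_7 = 7*3 - 10 = 11, d_7 = (177 - 11^2)/7 = 56/7 = 8, a_7 = floor((13 + 11)/8) = 3.
  m_8 = 8*3 - 11 = 13, d_8 = (177 - 13^2)/8 = 8/8 = 1, a_8 = floor((13 + 13)/1) = 26.
  m_9 = 1*26 - 13 = 13, d_9 = (177 - 13^2)/1 = 8/1 = 8: (m_9, d_9) = (m_1, d_1) = (13, 8), so from here the quotients repeat a_1, ..., a_8; the period length is 8.
So sqrt(177) = [13; (3, 3, 2, 8, 2, 3, 3, 26)] with period length k = 8.
k is even, so the fundamental solution of x^2 - 177y^2 = 1 is (p_{k-1}, q_{k-1}) = (p_7, q_7); compute convergents through index 7.
Convergents (p_i = a_i*p_{i-1} + p_{i-2}, q_i = a_i*q_{i-1} + q_{i-2} with p_{-2}=0, p_{-1}=1, q_{-2}=1, q_{-1}=0):
  i=0: a_0=13, p_0 = 13*1 + 0 = 13, q_0 = 13*0 + 1 = 1.
  i=1: a_1=3, p_1 = 3*13 + 1 = 40, q_1 = 3*1 + 0 = 3.
  i=2: a_2=3, p_2 = 3*40 + 13 = 133, q_2 = 3*3 + 1 = 10.
  i=3: a_3=2, p_3 = 2*133 + 40 = 306, q_3 = 2*10 + 3 = 23.
  i=4: a_4=8, p_4 = 8*306 + 133 = 2581, q_4 = 8*23 + 10 = 194.
  i=5: a_5=2, p_5 = 2*2581 + 306 = 5468, q_5 = 2*194 + 23 = 411.
  i=6: a_6=3, p_6 = 3*5468 + 2581 = 18985, q_6 = 3*411 + 194 = 1427.
  i=7: a_7=3, p_7 = 3*18985 + 5468 = 62423, q_7 = 3*1427 + 411 = 4692.
Check: 62423^2 - 177*4692^2 = 3896630929 - 3896630928 = 1, so (x, y) = (62423, 4692) solves the equation, and by the theorem it is the least positive solution.

(x, y) = (62423, 4692)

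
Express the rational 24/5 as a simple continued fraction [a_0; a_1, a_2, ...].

Run the Euclidean algorithm on 24 and 5; the successive quotients are the partial quotients a_0, a_1, ... (each step inverts the fractional part left over by the previous one):
  24 = 4*5 + 4, so a_0 = 4.
  5 = 1*4 + 1, so a_1 = 1.
  4 = 4*1 + 0, so a_2 = 4.
The remainder reaches 0 after 3 divisions, so the expansion has 3 partial quotients, read off in order.

[4; 1, 4]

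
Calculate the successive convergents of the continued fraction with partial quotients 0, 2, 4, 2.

0/1, 1/2, 4/9, 9/20

Using the convergent recurrence p_i = a_i*p_{i-1} + p_{i-2}, q_i = a_i*q_{i-1} + q_{i-2} with p_{-2}=0, p_{-1}=1, q_{-2}=1, q_{-1}=0:
  i=0: a_0=0, p_0 = 0*1 + 0 = 0, q_0 = 0*0 + 1 = 1.
  i=1: a_1=2, p_1 = 2*0 + 1 = 1, q_1 = 2*1 + 0 = 2.
  i=2: a_2=4, p_2 = 4*1 + 0 = 4, q_2 = 4*2 + 1 = 9.
  i=3: a_3=2, p_3 = 2*4 + 1 = 9, q_3 = 2*9 + 2 = 20.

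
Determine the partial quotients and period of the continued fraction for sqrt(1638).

[40; (2, 8, 2, 80)]

Write x_i = (sqrt(1638) + m_i)/d_i with (m_0, d_0) = (0, 1). a_0 = floor(sqrt(1638)) = 40, since 40^2 = 1600 <= 1638 < 1681 = 41^2.
Iterate m_{i+1} = d_i*a_i - m_i, d_{i+1} = (1638 - m_{i+1}^2)/d_i, a_{i+1} = floor((a_0 + m_{i+1})/d_{i+1}):
  m_1 = 1*40 - 0 = 40, d_1 = (1638 - 40^2)/1 = 38/1 = 38, a_1 = floor((40 + 40)/38) = 2.
  m_2 = 38*2 - 40 = 36, d_2 = (1638 - 36^2)/38 = 342/38 = 9, a_2 = floor((40 + 36)/9) = 8.
  m_3 = 9*8 - 36 = 36, d_3 = (1638 - 36^2)/9 = 342/9 = 38, a_3 = floor((40 + 36)/38) = 2.
  m_4 = 38*2 - 36 = 40, d_4 = (1638 - 40^2)/38 = 38/38 = 1, a_4 = floor((40 + 40)/1) = 80.
  m_5 = 1*80 - 40 = 40, d_5 = (1638 - 40^2)/1 = 38/1 = 38: (m_5, d_5) = (m_1, d_1) = (40, 38), so from here the quotients repeat a_1, ..., a_4; the period length is 4.
Hence the expansion of sqrt(1638) is a_0 = 40 followed by the repeating block 2, 8, 2, 80 (period 4).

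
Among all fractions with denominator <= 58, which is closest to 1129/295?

199/52

Expand x = 1129/295 as a continued fraction with the Euclidean algorithm:
  1129 = 3*295 + 244, so a_0 = 3.
  295 = 1*244 + 51, so a_1 = 1.
  244 = 4*51 + 40, so a_2 = 4.
  51 = 1*40 + 11, so a_3 = 1.
  40 = 3*11 + 7, so a_4 = 3.
  11 = 1*7 + 4, so a_5 = 1.
  7 = 1*4 + 3, so a_6 = 1.
  4 = 1*3 + 1, so a_7 = 1.
  3 = 3*1 + 0, so a_8 = 3.
so x = [3; 1, 4, 1, 3, 1, 1, 1, 3].
Convergents (p_i = a_i*p_{i-1} + p_{i-2}, q_i = a_i*q_{i-1} + q_{i-2} with p_{-2}=0, p_{-1}=1, q_{-2}=1, q_{-1}=0), until the denominator exceeds 58:
  i=0: a_0=3, p_0 = 3*1 + 0 = 3, q_0 = 3*0 + 1 = 1.
  i=1: a_1=1, p_1 = 1*3 + 1 = 4, q_1 = 1*1 + 0 = 1.
  i=2: a_2=4, p_2 = 4*4 + 3 = 19, q_2 = 4*1 + 1 = 5.
  i=3: a_3=1, p_3 = 1*19 + 4 = 23, q_3 = 1*5 + 1 = 6.
  i=4: a_4=3, p_4 = 3*23 + 19 = 88, q_4 = 3*6 + 5 = 23.
  i=5: a_5=1, p_5 = 1*88 + 23 = 111, q_5 = 1*23 + 6 = 29.
  i=6: a_6=1, p_6 = 1*111 + 88 = 199, q_6 = 1*29 + 23 = 52.
  i=7: a_7=1, p_7 = 1*199 + 111 = 310, q_7 = 1*52 + 29 = 81.
q_7 = 81 > 58, so the last convergent with denominator <= 58 is p_6/q_6 = 199/52.
The closest fraction with denominator <= 58 is either p_6/q_6 or the intermediate fraction (k*p_6 + p_5)/(k*q_6 + q_5) with the largest k >= 1 whose denominator stays <= 58; these approach x as k grows, and every other convergent or intermediate fraction in range is farther away.
Largest k: floor((58 - q_5)/q_6) = floor((58 - 29)/52) = 0.
Since k = 0, no intermediate fraction beyond p_6/q_6 has denominator <= 58, so the convergent 199/52 is the closest (its error is |1129*52 - 199*295|/(295*52) = 3/15340).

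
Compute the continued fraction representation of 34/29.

Run the Euclidean algorithm on 34 and 29; the successive quotients are the partial quotients a_0, a_1, ... (each step inverts the fractional part left over by the previous one):
  34 = 1*29 + 5, so a_0 = 1.
  29 = 5*5 + 4, so a_1 = 5.
  5 = 1*4 + 1, so a_2 = 1.
  4 = 4*1 + 0, so a_3 = 4.
The remainder reaches 0 after 4 divisions, so the expansion has 4 partial quotients, read off in order.

[1; 5, 1, 4]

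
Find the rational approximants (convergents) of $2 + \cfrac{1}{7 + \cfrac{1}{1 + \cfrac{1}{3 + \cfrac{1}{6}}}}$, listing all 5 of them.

2/1, 15/7, 17/8, 66/31, 413/194

Using the convergent recurrence p_i = a_i*p_{i-1} + p_{i-2}, q_i = a_i*q_{i-1} + q_{i-2} with p_{-2}=0, p_{-1}=1, q_{-2}=1, q_{-1}=0:
  i=0: a_0=2, p_0 = 2*1 + 0 = 2, q_0 = 2*0 + 1 = 1.
  i=1: a_1=7, p_1 = 7*2 + 1 = 15, q_1 = 7*1 + 0 = 7.
  i=2: a_2=1, p_2 = 1*15 + 2 = 17, q_2 = 1*7 + 1 = 8.
  i=3: a_3=3, p_3 = 3*17 + 15 = 66, q_3 = 3*8 + 7 = 31.
  i=4: a_4=6, p_4 = 6*66 + 17 = 413, q_4 = 6*31 + 8 = 194.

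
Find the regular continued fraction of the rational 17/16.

Run the Euclidean algorithm on 17 and 16; the successive quotients are the partial quotients a_0, a_1, ... (each step inverts the fractional part left over by the previous one):
  17 = 1*16 + 1, so a_0 = 1.
  16 = 16*1 + 0, so a_1 = 16.
The remainder reaches 0 after 2 divisions, so the expansion has 2 partial quotients, read off in order.

[1; 16]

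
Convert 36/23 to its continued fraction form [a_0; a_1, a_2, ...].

[1; 1, 1, 3, 3]

Run the Euclidean algorithm on 36 and 23; the successive quotients are the partial quotients a_0, a_1, ... (each step inverts the fractional part left over by the previous one):
  36 = 1*23 + 13, so a_0 = 1.
  23 = 1*13 + 10, so a_1 = 1.
  13 = 1*10 + 3, so a_2 = 1.
  10 = 3*3 + 1, so a_3 = 3.
  3 = 3*1 + 0, so a_4 = 3.
The remainder reaches 0 after 5 divisions, so the expansion has 5 partial quotients, read off in order.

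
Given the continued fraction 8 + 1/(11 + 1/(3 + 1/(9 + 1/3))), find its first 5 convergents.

8/1, 89/11, 275/34, 2564/317, 7967/985

Using the convergent recurrence p_i = a_i*p_{i-1} + p_{i-2}, q_i = a_i*q_{i-1} + q_{i-2} with p_{-2}=0, p_{-1}=1, q_{-2}=1, q_{-1}=0:
  i=0: a_0=8, p_0 = 8*1 + 0 = 8, q_0 = 8*0 + 1 = 1.
  i=1: a_1=11, p_1 = 11*8 + 1 = 89, q_1 = 11*1 + 0 = 11.
  i=2: a_2=3, p_2 = 3*89 + 8 = 275, q_2 = 3*11 + 1 = 34.
  i=3: a_3=9, p_3 = 9*275 + 89 = 2564, q_3 = 9*34 + 11 = 317.
  i=4: a_4=3, p_4 = 3*2564 + 275 = 7967, q_4 = 3*317 + 34 = 985.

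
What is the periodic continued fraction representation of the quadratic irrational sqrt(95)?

[9; (1, 2, 1, 18)]

Write x_i = (sqrt(95) + m_i)/d_i with (m_0, d_0) = (0, 1). a_0 = floor(sqrt(95)) = 9, since 9^2 = 81 <= 95 < 100 = 10^2.
Iterate m_{i+1} = d_i*a_i - m_i, d_{i+1} = (95 - m_{i+1}^2)/d_i, a_{i+1} = floor((a_0 + m_{i+1})/d_{i+1}):
  m_1 = 1*9 - 0 = 9, d_1 = (95 - 9^2)/1 = 14/1 = 14, a_1 = floor((9 + 9)/14) = 1.
  m_2 = 14*1 - 9 = 5, d_2 = (95 - 5^2)/14 = 70/14 = 5, a_2 = floor((9 + 5)/5) = 2.
  m_3 = 5*2 - 5 = 5, d_3 = (95 - 5^2)/5 = 70/5 = 14, a_3 = floor((9 + 5)/14) = 1.
  m_4 = 14*1 - 5 = 9, d_4 = (95 - 9^2)/14 = 14/14 = 1, a_4 = floor((9 + 9)/1) = 18.
  m_5 = 1*18 - 9 = 9, d_5 = (95 - 9^2)/1 = 14/1 = 14: (m_5, d_5) = (m_1, d_1) = (9, 14), so from here the quotients repeat a_1, ..., a_4; the period length is 4.
Hence the expansion of sqrt(95) is a_0 = 9 followed by the repeating block 1, 2, 1, 18 (period 4).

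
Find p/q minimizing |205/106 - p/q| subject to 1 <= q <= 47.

29/15

Expand x = 205/106 as a continued fraction with the Euclidean algorithm:
  205 = 1*106 + 99, so a_0 = 1.
  106 = 1*99 + 7, so a_1 = 1.
  99 = 14*7 + 1, so a_2 = 14.
  7 = 7*1 + 0, so a_3 = 7.
so x = [1; 1, 14, 7].
Convergents (p_i = a_i*p_{i-1} + p_{i-2}, q_i = a_i*q_{i-1} + q_{i-2} with p_{-2}=0, p_{-1}=1, q_{-2}=1, q_{-1}=0), until the denominator exceeds 47:
  i=0: a_0=1, p_0 = 1*1 + 0 = 1, q_0 = 1*0 + 1 = 1.
  i=1: a_1=1, p_1 = 1*1 + 1 = 2, q_1 = 1*1 + 0 = 1.
  i=2: a_2=14, p_2 = 14*2 + 1 = 29, q_2 = 14*1 + 1 = 15.
  i=3: a_3=7, p_3 = 7*29 + 2 = 205, q_3 = 7*15 + 1 = 106.
q_3 = 106 > 47, so the last convergent with denominator <= 47 is p_2/q_2 = 29/15.
The closest fraction with denominator <= 47 is either p_2/q_2 or the intermediate fraction (k*p_2 + p_1)/(k*q_2 + q_1) with the largest k >= 1 whose denominator stays <= 47; these approach x as k grows, and every other convergent or intermediate fraction in range is farther away.
Largest k: floor((47 - q_1)/q_2) = floor((47 - 1)/15) = 3.
That gives (3*29 + 2)/(3*15 + 1) = 89/46.
Compare the errors: |x - 29/15| = |205*15 - 29*106|/(106*15) = 1/1590, and |x - 89/46| = |205*46 - 89*106|/(106*46) = 4/4876.
Cross-multiplying, 1*4876 = 4876 < 6360 = 4*1590, so 1/1590 is smaller: the convergent 29/15 is closer to x than 89/46.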